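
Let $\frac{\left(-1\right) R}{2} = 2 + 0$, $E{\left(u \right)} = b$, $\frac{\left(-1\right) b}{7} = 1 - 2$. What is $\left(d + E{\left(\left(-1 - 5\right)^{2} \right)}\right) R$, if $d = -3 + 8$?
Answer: $-48$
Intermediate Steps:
$b = 7$ ($b = - 7 \left(1 - 2\right) = \left(-7\right) \left(-1\right) = 7$)
$E{\left(u \right)} = 7$
$d = 5$
$R = -4$ ($R = - 2 \left(2 + 0\right) = \left(-2\right) 2 = -4$)
$\left(d + E{\left(\left(-1 - 5\right)^{2} \right)}\right) R = \left(5 + 7\right) \left(-4\right) = 12 \left(-4\right) = -48$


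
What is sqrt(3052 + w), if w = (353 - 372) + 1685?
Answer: sqrt(4718) ≈ 68.688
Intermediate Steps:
w = 1666 (w = -19 + 1685 = 1666)
sqrt(3052 + w) = sqrt(3052 + 1666) = sqrt(4718)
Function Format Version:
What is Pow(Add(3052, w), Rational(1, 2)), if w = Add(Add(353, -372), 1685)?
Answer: Pow(4718, Rational(1, 2)) ≈ 68.688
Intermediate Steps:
w = 1666 (w = Add(-19, 1685) = 1666)
Pow(Add(3052, w), Rational(1, 2)) = Pow(Add(3052, 1666), Rational(1, 2)) = Pow(4718, Rational(1, 2))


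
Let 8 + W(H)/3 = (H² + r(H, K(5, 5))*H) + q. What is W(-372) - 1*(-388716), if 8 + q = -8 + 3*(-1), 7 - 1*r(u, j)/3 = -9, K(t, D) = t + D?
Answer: 750219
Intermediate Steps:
K(t, D) = D + t
r(u, j) = 48 (r(u, j) = 21 - 3*(-9) = 21 + 27 = 48)
q = -19 (q = -8 + (-8 + 3*(-1)) = -8 + (-8 - 3) = -8 - 11 = -19)
W(H) = -81 + 3*H² + 144*H (W(H) = -24 + 3*((H² + 48*H) - 19) = -24 + 3*(-19 + H² + 48*H) = -24 + (-57 + 3*H² + 144*H) = -81 + 3*H² + 144*H)
W(-372) - 1*(-388716) = (-81 + 3*(-372)² + 144*(-372)) - 1*(-388716) = (-81 + 3*138384 - 53568) + 388716 = (-81 + 415152 - 53568) + 388716 = 361503 + 388716 = 750219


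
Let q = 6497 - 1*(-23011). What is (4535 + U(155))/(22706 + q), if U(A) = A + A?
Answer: 4845/52214 ≈ 0.092791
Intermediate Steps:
q = 29508 (q = 6497 + 23011 = 29508)
U(A) = 2*A
(4535 + U(155))/(22706 + q) = (4535 + 2*155)/(22706 + 29508) = (4535 + 310)/52214 = 4845*(1/52214) = 4845/52214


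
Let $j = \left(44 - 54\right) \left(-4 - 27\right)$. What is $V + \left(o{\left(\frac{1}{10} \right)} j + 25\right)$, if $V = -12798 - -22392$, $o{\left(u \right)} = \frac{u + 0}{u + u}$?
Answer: $9774$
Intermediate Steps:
$o{\left(u \right)} = \frac{1}{2}$ ($o{\left(u \right)} = \frac{u}{2 u} = u \frac{1}{2 u} = \frac{1}{2}$)
$V = 9594$ ($V = -12798 + 22392 = 9594$)
$j = 310$ ($j = \left(-10\right) \left(-31\right) = 310$)
$V + \left(o{\left(\frac{1}{10} \right)} j + 25\right) = 9594 + \left(\frac{1}{2} \cdot 310 + 25\right) = 9594 + \left(155 + 25\right) = 9594 + 180 = 9774$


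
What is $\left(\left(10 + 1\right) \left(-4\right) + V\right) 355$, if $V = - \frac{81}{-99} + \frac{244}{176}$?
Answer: $- \frac{652845}{44} \approx -14837.0$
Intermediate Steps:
$V = \frac{97}{44}$ ($V = \left(-81\right) \left(- \frac{1}{99}\right) + 244 \cdot \frac{1}{176} = \frac{9}{11} + \frac{61}{44} = \frac{97}{44} \approx 2.2045$)
$\left(\left(10 + 1\right) \left(-4\right) + V\right) 355 = \left(\left(10 + 1\right) \left(-4\right) + \frac{97}{44}\right) 355 = \left(11 \left(-4\right) + \frac{97}{44}\right) 355 = \left(-44 + \frac{97}{44}\right) 355 = \left(- \frac{1839}{44}\right) 355 = - \frac{652845}{44}$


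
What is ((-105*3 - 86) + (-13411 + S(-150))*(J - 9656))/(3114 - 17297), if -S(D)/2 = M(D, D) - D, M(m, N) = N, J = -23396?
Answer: -443259971/14183 ≈ -31253.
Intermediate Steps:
S(D) = 0 (S(D) = -2*(D - D) = -2*0 = 0)
((-105*3 - 86) + (-13411 + S(-150))*(J - 9656))/(3114 - 17297) = ((-105*3 - 86) + (-13411 + 0)*(-23396 - 9656))/(3114 - 17297) = ((-315 - 86) - 13411*(-33052))/(-14183) = (-401 + 443260372)*(-1/14183) = 443259971*(-1/14183) = -443259971/14183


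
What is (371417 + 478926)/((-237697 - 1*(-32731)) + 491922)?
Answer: 850343/286956 ≈ 2.9633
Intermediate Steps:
(371417 + 478926)/((-237697 - 1*(-32731)) + 491922) = 850343/((-237697 + 32731) + 491922) = 850343/(-204966 + 491922) = 850343/286956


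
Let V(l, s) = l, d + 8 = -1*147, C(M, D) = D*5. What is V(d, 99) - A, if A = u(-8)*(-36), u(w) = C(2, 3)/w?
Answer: -445/2 ≈ -222.50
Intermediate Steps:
C(M, D) = 5*D
u(w) = 15/w (u(w) = (5*3)/w = 15/w)
d = -155 (d = -8 - 1*147 = -8 - 147 = -155)
A = 135/2 (A = (15/(-8))*(-36) = (15*(-1/8))*(-36) = -15/8*(-36) = 135/2 ≈ 67.500)
V(d, 99) - A = -155 - 1*135/2 = -155 - 135/2 = -445/2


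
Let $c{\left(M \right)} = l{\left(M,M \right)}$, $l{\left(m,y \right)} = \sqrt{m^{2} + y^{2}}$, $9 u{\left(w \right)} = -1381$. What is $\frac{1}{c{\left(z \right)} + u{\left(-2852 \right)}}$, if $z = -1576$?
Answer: $\frac{12429}{400464551} + \frac{127656 \sqrt{2}}{400464551} \approx 0.00048184$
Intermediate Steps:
$u{\left(w \right)} = - \frac{1381}{9}$ ($u{\left(w \right)} = \frac{1}{9} \left(-1381\right) = - \frac{1381}{9}$)
$c{\left(M \right)} = \sqrt{2} \sqrt{M^{2}}$ ($c{\left(M \right)} = \sqrt{M^{2} + M^{2}} = \sqrt{2 M^{2}} = \sqrt{2} \sqrt{M^{2}}$)
$\frac{1}{c{\left(z \right)} + u{\left(-2852 \right)}} = \frac{1}{\sqrt{2} \sqrt{\left(-1576\right)^{2}} - \frac{1381}{9}} = \frac{1}{\sqrt{2} \sqrt{2483776} - \frac{1381}{9}} = \frac{1}{\sqrt{2} \cdot 1576 - \frac{1381}{9}} = \frac{1}{1576 \sqrt{2} - \frac{1381}{9}} = \frac{1}{- \frac{1381}{9} + 1576 \sqrt{2}}$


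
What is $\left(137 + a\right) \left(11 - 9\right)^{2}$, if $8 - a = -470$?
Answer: $2460$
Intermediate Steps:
$a = 478$ ($a = 8 - -470 = 8 + 470 = 478$)
$\left(137 + a\right) \left(11 - 9\right)^{2} = \left(137 + 478\right) \left(11 - 9\right)^{2} = 615 \left(11 - 9\right)^{2} = 615 \cdot 2^{2} = 615 \cdot 4 = 2460$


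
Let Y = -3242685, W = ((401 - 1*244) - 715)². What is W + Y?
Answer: -2931321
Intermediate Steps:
W = 311364 (W = ((401 - 244) - 715)² = (157 - 715)² = (-558)² = 311364)
W + Y = 311364 - 3242685 = -2931321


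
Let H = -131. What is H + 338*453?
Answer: 152983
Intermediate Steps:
H + 338*453 = -131 + 338*453 = -131 + 153114 = 152983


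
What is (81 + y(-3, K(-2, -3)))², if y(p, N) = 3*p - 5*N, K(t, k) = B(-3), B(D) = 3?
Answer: 3249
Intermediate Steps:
K(t, k) = 3
y(p, N) = -5*N + 3*p
(81 + y(-3, K(-2, -3)))² = (81 + (-5*3 + 3*(-3)))² = (81 + (-15 - 9))² = (81 - 24)² = 57² = 3249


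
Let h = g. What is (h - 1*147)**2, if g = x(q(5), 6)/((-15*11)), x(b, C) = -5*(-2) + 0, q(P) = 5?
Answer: 23551609/1089 ≈ 21627.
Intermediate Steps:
x(b, C) = 10 (x(b, C) = 10 + 0 = 10)
g = -2/33 (g = 10/((-15*11)) = 10/(-165) = 10*(-1/165) = -2/33 ≈ -0.060606)
h = -2/33 ≈ -0.060606
(h - 1*147)**2 = (-2/33 - 1*147)**2 = (-2/33 - 147)**2 = (-4853/33)**2 = 23551609/1089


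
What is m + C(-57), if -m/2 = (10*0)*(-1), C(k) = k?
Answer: -57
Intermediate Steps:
m = 0 (m = -2*10*0*(-1) = -0*(-1) = -2*0 = 0)
m + C(-57) = 0 - 57 = -57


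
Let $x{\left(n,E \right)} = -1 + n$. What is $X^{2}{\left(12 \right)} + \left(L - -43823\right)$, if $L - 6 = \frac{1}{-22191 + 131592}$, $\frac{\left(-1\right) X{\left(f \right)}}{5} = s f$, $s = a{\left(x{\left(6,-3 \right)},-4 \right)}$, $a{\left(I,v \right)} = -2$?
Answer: $\frac{6370310830}{109401} \approx 58229.0$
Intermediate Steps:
$s = -2$
$X{\left(f \right)} = 10 f$ ($X{\left(f \right)} = - 5 \left(- 2 f\right) = 10 f$)
$L = \frac{656407}{109401}$ ($L = 6 + \frac{1}{-22191 + 131592} = 6 + \frac{1}{109401} = \frac{656407}{109401} \approx 6.0$)
$X^{2}{\left(12 \right)} + \left(L - -43823\right) = \left(10 \cdot 12\right)^{2} + \left(\frac{656407}{109401} - -43823\right) = 120^{2} + \left(\frac{656407}{109401} + 43823\right) = 14400 + \frac{4794936430}{109401} = \frac{6370310830}{109401}$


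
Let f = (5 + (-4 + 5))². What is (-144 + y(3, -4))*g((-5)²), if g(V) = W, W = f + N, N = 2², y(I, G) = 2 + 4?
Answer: -5520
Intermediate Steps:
f = 36 (f = (5 + 1)² = 6² = 36)
y(I, G) = 6
N = 4
W = 40 (W = 36 + 4 = 40)
g(V) = 40
(-144 + y(3, -4))*g((-5)²) = (-144 + 6)*40 = -138*40 = -5520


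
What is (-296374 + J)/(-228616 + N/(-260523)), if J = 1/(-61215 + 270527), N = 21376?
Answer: 16161449132561301/12466569877929728 ≈ 1.2964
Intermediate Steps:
J = 1/209312 ≈ 4.7776e-6
(-296374 + J)/(-228616 + N/(-260523)) = (-296374 + 1/209312)/(-228616 + 21376/(-260523)) = -62034634687/(209312*(-228616 + 21376*(-1/260523))) = -62034634687/(209312*(-228616 - 21376/260523)) = -62034634687/(209312*(-59559747544/260523)) = -62034634687/209312*(-260523/59559747544) = 16161449132561301/12466569877929728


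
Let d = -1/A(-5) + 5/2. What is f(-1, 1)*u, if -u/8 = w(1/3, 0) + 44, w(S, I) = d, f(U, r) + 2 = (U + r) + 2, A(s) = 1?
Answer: 0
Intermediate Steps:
f(U, r) = U + r (f(U, r) = -2 + ((U + r) + 2) = -2 + (2 + U + r) = U + r)
d = 3/2 (d = -1/1 + 5/2 = -1*1 + 5*(½) = -1 + 5/2 = 3/2 ≈ 1.5000)
w(S, I) = 3/2
u = -364 (u = -8*(3/2 + 44) = -8*91/2 = -364)
f(-1, 1)*u = (-1 + 1)*(-364) = 0*(-364) = 0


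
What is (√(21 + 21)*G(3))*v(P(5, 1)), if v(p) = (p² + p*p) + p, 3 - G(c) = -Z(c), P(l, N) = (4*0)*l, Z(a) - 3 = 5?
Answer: 0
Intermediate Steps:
Z(a) = 8 (Z(a) = 3 + 5 = 8)
P(l, N) = 0 (P(l, N) = 0*l = 0)
G(c) = 11 (G(c) = 3 - (-1)*8 = 3 - 1*(-8) = 3 + 8 = 11)
v(p) = p + 2*p² (v(p) = (p² + p²) + p = 2*p² + p = p + 2*p²)
(√(21 + 21)*G(3))*v(P(5, 1)) = (√(21 + 21)*11)*(0*(1 + 2*0)) = (√42*11)*(0*(1 + 0)) = (11*√42)*(0*1) = (11*√42)*0 = 0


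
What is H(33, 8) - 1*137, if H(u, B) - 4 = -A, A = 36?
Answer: -169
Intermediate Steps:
H(u, B) = -32 (H(u, B) = 4 - 1*36 = 4 - 36 = -32)
H(33, 8) - 1*137 = -32 - 1*137 = -32 - 137 = -169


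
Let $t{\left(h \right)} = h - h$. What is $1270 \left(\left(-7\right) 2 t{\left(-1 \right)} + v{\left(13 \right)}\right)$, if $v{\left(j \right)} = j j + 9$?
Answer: $226060$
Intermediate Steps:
$t{\left(h \right)} = 0$
$v{\left(j \right)} = 9 + j^{2}$ ($v{\left(j \right)} = j^{2} + 9 = 9 + j^{2}$)
$1270 \left(\left(-7\right) 2 t{\left(-1 \right)} + v{\left(13 \right)}\right) = 1270 \left(\left(-7\right) 2 \cdot 0 + \left(9 + 13^{2}\right)\right) = 1270 \left(\left(-14\right) 0 + \left(9 + 169\right)\right) = 1270 \left(0 + 178\right) = 1270 \cdot 178 = 226060$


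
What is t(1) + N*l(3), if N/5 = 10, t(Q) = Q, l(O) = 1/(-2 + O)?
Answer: 51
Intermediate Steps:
N = 50 (N = 5*10 = 50)
t(1) + N*l(3) = 1 + 50/(-2 + 3) = 1 + 50/1 = 1 + 50*1 = 1 + 50 = 51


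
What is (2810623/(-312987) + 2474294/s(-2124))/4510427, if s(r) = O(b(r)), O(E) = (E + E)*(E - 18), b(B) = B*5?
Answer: -105714832148597/53162721558386475480 ≈ -1.9885e-6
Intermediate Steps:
b(B) = 5*B
O(E) = 2*E*(-18 + E) (O(E) = (2*E)*(-18 + E) = 2*E*(-18 + E))
s(r) = 10*r*(-18 + 5*r) (s(r) = 2*(5*r)*(-18 + 5*r) = 10*r*(-18 + 5*r))
(2810623/(-312987) + 2474294/s(-2124))/4510427 = (2810623/(-312987) + 2474294/((10*(-2124)*(-18 + 5*(-2124)))))/4510427 = (2810623*(-1/312987) + 2474294/((10*(-2124)*(-18 - 10620))))*(1/4510427) = (-2810623/312987 + 2474294/((10*(-2124)*(-10638))))*(1/4510427) = (-2810623/312987 + 2474294/225951120)*(1/4510427) = (-2810623/312987 + 2474294*(1/225951120))*(1/4510427) = (-2810623/312987 + 1237147/112975560)*(1/4510427) = -105714832148597/11786627199240*1/4510427 = -105714832148597/53162721558386475480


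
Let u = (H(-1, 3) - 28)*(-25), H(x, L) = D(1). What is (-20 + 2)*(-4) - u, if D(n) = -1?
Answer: -653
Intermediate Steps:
H(x, L) = -1
u = 725 (u = (-1 - 28)*(-25) = -29*(-25) = 725)
(-20 + 2)*(-4) - u = (-20 + 2)*(-4) - 1*725 = -18*(-4) - 725 = 72 - 725 = -653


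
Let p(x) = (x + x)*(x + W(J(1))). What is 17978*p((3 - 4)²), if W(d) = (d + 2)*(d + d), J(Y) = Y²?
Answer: 251692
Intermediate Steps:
W(d) = 2*d*(2 + d) (W(d) = (2 + d)*(2*d) = 2*d*(2 + d))
p(x) = 2*x*(6 + x) (p(x) = (x + x)*(x + 2*1²*(2 + 1²)) = (2*x)*(x + 2*1*(2 + 1)) = (2*x)*(x + 2*1*3) = (2*x)*(x + 6) = (2*x)*(6 + x) = 2*x*(6 + x))
17978*p((3 - 4)²) = 17978*(2*(3 - 4)²*(6 + (3 - 4)²)) = 17978*(2*(-1)²*(6 + (-1)²)) = 17978*(2*1*(6 + 1)) = 17978*(2*1*7) = 17978*14 = 251692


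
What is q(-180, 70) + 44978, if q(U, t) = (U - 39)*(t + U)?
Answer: 69068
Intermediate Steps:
q(U, t) = (-39 + U)*(U + t)
q(-180, 70) + 44978 = ((-180)² - 39*(-180) - 39*70 - 180*70) + 44978 = (32400 + 7020 - 2730 - 12600) + 44978 = 24090 + 44978 = 69068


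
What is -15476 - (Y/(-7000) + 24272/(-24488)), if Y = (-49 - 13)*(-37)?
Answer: -165787996033/10713500 ≈ -15475.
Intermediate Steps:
Y = 2294 (Y = -62*(-37) = 2294)
-15476 - (Y/(-7000) + 24272/(-24488)) = -15476 - (2294/(-7000) + 24272/(-24488)) = -15476 - (2294*(-1/7000) + 24272*(-1/24488)) = -15476 - (-1147/3500 - 3034/3061) = -15476 - 1*(-14129967/10713500) = -15476 + 14129967/10713500 = -165787996033/10713500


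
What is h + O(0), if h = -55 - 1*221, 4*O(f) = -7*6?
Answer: -573/2 ≈ -286.50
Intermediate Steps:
O(f) = -21/2 (O(f) = (-7*6)/4 = (¼)*(-42) = -21/2)
h = -276 (h = -55 - 221 = -276)
h + O(0) = -276 - 21/2 = -573/2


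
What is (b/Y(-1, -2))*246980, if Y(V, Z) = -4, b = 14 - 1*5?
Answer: -555705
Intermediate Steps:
b = 9 (b = 14 - 5 = 9)
(b/Y(-1, -2))*246980 = (9/(-4))*246980 = (9*(-¼))*246980 = -9/4*246980 = -555705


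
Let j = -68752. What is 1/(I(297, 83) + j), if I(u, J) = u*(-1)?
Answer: -1/69049 ≈ -1.4482e-5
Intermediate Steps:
I(u, J) = -u
1/(I(297, 83) + j) = 1/(-1*297 - 68752) = 1/(-297 - 68752) = 1/(-69049) = -1/69049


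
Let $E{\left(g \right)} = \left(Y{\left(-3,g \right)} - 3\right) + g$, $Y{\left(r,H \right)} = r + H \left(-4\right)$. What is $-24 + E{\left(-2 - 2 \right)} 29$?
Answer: $150$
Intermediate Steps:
$Y{\left(r,H \right)} = r - 4 H$
$E{\left(g \right)} = -6 - 3 g$ ($E{\left(g \right)} = \left(\left(-3 - 4 g\right) - 3\right) + g = \left(-6 - 4 g\right) + g = -6 - 3 g$)
$-24 + E{\left(-2 - 2 \right)} 29 = -24 + \left(-6 - 3 \left(-2 - 2\right)\right) 29 = -24 + \left(-6 - -12\right) 29 = -24 + \left(-6 + 12\right) 29 = -24 + 6 \cdot 29 = -24 + 174 = 150$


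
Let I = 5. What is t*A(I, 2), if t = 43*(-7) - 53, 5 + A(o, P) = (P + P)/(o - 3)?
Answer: 1062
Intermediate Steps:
A(o, P) = -5 + 2*P/(-3 + o) (A(o, P) = -5 + (P + P)/(o - 3) = -5 + (2*P)/(-3 + o) = -5 + 2*P/(-3 + o))
t = -354 (t = -301 - 53 = -354)
t*A(I, 2) = -354*(15 - 5*5 + 2*2)/(-3 + 5) = -354*(15 - 25 + 4)/2 = -177*(-6) = -354*(-3) = 1062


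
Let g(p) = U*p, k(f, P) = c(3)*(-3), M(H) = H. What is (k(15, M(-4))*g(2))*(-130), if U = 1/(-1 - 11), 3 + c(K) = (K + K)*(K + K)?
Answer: -2145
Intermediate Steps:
c(K) = -3 + 4*K**2 (c(K) = -3 + (K + K)*(K + K) = -3 + (2*K)*(2*K) = -3 + 4*K**2)
k(f, P) = -99 (k(f, P) = (-3 + 4*3**2)*(-3) = (-3 + 4*9)*(-3) = (-3 + 36)*(-3) = 33*(-3) = -99)
U = -1/12 (U = 1/(-12) = -1/12 ≈ -0.083333)
g(p) = -p/12
(k(15, M(-4))*g(2))*(-130) = -(-33)*2/4*(-130) = -99*(-1/6)*(-130) = (33/2)*(-130) = -2145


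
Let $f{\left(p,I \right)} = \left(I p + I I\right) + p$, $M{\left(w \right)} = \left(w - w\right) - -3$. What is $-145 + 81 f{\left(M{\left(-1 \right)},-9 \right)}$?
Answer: $4472$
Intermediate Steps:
$M{\left(w \right)} = 3$ ($M{\left(w \right)} = 0 + 3 = 3$)
$f{\left(p,I \right)} = p + I^{2} + I p$ ($f{\left(p,I \right)} = \left(I p + I^{2}\right) + p = \left(I^{2} + I p\right) + p = p + I^{2} + I p$)
$-145 + 81 f{\left(M{\left(-1 \right)},-9 \right)} = -145 + 81 \left(3 + \left(-9\right)^{2} - 27\right) = -145 + 81 \left(3 + 81 - 27\right) = -145 + 81 \cdot 57 = -145 + 4617 = 4472$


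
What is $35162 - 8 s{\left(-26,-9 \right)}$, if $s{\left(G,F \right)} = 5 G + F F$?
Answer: $35554$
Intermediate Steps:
$s{\left(G,F \right)} = F^{2} + 5 G$ ($s{\left(G,F \right)} = 5 G + F^{2} = F^{2} + 5 G$)
$35162 - 8 s{\left(-26,-9 \right)} = 35162 - 8 \left(\left(-9\right)^{2} + 5 \left(-26\right)\right) = 35162 - 8 \left(81 - 130\right) = 35162 - 8 \left(-49\right) = 35162 - -392 = 35162 + 392 = 35554$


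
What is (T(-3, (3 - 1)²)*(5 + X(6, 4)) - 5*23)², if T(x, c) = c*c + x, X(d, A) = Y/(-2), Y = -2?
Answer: 1369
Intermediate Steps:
X(d, A) = 1 (X(d, A) = -2/(-2) = -2*(-½) = 1)
T(x, c) = x + c² (T(x, c) = c² + x = x + c²)
(T(-3, (3 - 1)²)*(5 + X(6, 4)) - 5*23)² = ((-3 + ((3 - 1)²)²)*(5 + 1) - 5*23)² = ((-3 + (2²)²)*6 - 115)² = ((-3 + 4²)*6 - 115)² = ((-3 + 16)*6 - 115)² = (13*6 - 115)² = (78 - 115)² = (-37)² = 1369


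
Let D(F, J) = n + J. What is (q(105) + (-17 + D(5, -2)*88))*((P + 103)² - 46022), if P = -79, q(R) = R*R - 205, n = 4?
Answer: -498951634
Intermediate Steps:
q(R) = -205 + R² (q(R) = R² - 205 = -205 + R²)
D(F, J) = 4 + J
(q(105) + (-17 + D(5, -2)*88))*((P + 103)² - 46022) = ((-205 + 105²) + (-17 + (4 - 2)*88))*((-79 + 103)² - 46022) = ((-205 + 11025) + (-17 + 2*88))*(24² - 46022) = (10820 + (-17 + 176))*(576 - 46022) = (10820 + 159)*(-45446) = 10979*(-45446) = -498951634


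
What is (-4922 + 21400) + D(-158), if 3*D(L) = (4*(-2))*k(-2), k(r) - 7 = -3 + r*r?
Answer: 49370/3 ≈ 16457.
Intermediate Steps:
k(r) = 4 + r² (k(r) = 7 + (-3 + r*r) = 7 + (-3 + r²) = 4 + r²)
D(L) = -64/3 (D(L) = ((4*(-2))*(4 + (-2)²))/3 = (-8*(4 + 4))/3 = (-8*8)/3 = (⅓)*(-64) = -64/3)
(-4922 + 21400) + D(-158) = (-4922 + 21400) - 64/3 = 16478 - 64/3 = 49370/3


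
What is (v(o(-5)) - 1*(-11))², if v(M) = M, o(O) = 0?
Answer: 121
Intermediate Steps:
(v(o(-5)) - 1*(-11))² = (0 - 1*(-11))² = (0 + 11)² = 11² = 121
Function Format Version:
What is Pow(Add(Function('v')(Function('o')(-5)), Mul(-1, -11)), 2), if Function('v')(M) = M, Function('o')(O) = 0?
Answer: 121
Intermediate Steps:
Pow(Add(Function('v')(Function('o')(-5)), Mul(-1, -11)), 2) = Pow(Add(0, Mul(-1, -11)), 2) = Pow(Add(0, 11), 2) = Pow(11, 2) = 121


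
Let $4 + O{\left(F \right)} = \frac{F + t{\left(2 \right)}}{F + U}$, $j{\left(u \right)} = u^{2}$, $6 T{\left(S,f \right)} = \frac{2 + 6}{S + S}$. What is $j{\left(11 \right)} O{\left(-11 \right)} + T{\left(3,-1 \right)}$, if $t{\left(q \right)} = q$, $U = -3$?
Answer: $- \frac{51155}{126} \approx -405.99$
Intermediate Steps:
$T{\left(S,f \right)} = \frac{2}{3 S}$ ($T{\left(S,f \right)} = \frac{\left(2 + 6\right) \frac{1}{S + S}}{6} = \frac{8 \frac{1}{2 S}}{6} = \frac{4 \frac{1}{S}}{6} = \frac{2}{3 S}$)
$O{\left(F \right)} = -4 + \frac{2 + F}{-3 + F}$ ($O{\left(F \right)} = -4 + \frac{F + 2}{F - 3} = -4 + \frac{2 + F}{-3 + F}$)
$j{\left(11 \right)} O{\left(-11 \right)} + T{\left(3,-1 \right)} = 11^{2} \frac{14 - -33}{-3 - 11} + \frac{2}{3 \cdot 3} = 121 \frac{14 + 33}{-14} + \frac{2}{3} \cdot \frac{1}{3} = 121 \left(\left(- \frac{1}{14}\right) 47\right) + \frac{2}{9} = 121 \left(- \frac{47}{14}\right) + \frac{2}{9} = - \frac{5687}{14} + \frac{2}{9} = - \frac{51155}{126}$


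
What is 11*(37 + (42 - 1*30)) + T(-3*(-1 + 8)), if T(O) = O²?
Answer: 980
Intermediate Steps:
11*(37 + (42 - 1*30)) + T(-3*(-1 + 8)) = 11*(37 + (42 - 1*30)) + (-3*(-1 + 8))² = 11*(37 + (42 - 30)) + (-3*7)² = 11*(37 + 12) + (-21)² = 11*49 + 441 = 539 + 441 = 980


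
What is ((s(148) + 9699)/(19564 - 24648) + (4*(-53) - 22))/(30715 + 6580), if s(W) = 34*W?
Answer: -1204387/189607780 ≈ -0.0063520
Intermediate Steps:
((s(148) + 9699)/(19564 - 24648) + (4*(-53) - 22))/(30715 + 6580) = ((34*148 + 9699)/(19564 - 24648) + (4*(-53) - 22))/(30715 + 6580) = ((5032 + 9699)/(-5084) + (-212 - 22))/37295 = (14731*(-1/5084) - 234)*(1/37295) = (-14731/5084 - 234)*(1/37295) = -1204387/5084*1/37295 = -1204387/189607780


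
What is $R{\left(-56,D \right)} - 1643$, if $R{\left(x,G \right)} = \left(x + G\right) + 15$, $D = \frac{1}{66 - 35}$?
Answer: $- \frac{52203}{31} \approx -1684.0$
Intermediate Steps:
$D = \frac{1}{31} \approx 0.032258$
$R{\left(x,G \right)} = 15 + G + x$ ($R{\left(x,G \right)} = \left(G + x\right) + 15 = 15 + G + x$)
$R{\left(-56,D \right)} - 1643 = \left(15 + \frac{1}{31} - 56\right) - 1643 = - \frac{1270}{31} - 1643 = - \frac{52203}{31}$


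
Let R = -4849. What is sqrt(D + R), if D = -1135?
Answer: 4*I*sqrt(374) ≈ 77.356*I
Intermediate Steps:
sqrt(D + R) = sqrt(-1135 - 4849) = sqrt(-5984) = 4*I*sqrt(374)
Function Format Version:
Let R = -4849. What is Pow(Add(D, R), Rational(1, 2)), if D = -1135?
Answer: Mul(4, I, Pow(374, Rational(1, 2))) ≈ Mul(77.356, I)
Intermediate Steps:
Pow(Add(D, R), Rational(1, 2)) = Pow(Add(-1135, -4849), Rational(1, 2)) = Pow(-5984, Rational(1, 2)) = Mul(4, I, Pow(374, Rational(1, 2)))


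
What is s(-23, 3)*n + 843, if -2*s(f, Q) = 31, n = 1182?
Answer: -17478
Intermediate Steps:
s(f, Q) = -31/2 (s(f, Q) = -1/2*31 = -31/2)
s(-23, 3)*n + 843 = -31/2*1182 + 843 = -18321 + 843 = -17478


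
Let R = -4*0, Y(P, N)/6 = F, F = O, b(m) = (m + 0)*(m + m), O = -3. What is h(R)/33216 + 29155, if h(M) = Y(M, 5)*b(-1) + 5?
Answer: 968412449/33216 ≈ 29155.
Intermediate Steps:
b(m) = 2*m² (b(m) = m*(2*m) = 2*m²)
F = -3
Y(P, N) = -18 (Y(P, N) = 6*(-3) = -18)
R = 0
h(M) = -31 (h(M) = -36*(-1)² + 5 = -36 + 5 = -31)
h(R)/33216 + 29155 = -31/33216 + 29155 = 968412449/33216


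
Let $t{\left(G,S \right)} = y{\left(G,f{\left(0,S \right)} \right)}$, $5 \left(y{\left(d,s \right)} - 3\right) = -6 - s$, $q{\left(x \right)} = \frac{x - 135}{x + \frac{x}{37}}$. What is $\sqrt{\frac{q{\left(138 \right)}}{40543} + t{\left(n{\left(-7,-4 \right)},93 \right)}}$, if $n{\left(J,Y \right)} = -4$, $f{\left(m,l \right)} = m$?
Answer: $\frac{7 \sqrt{1153111192992995}}{177172910} \approx 1.3416$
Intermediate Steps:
$q{\left(x \right)} = \frac{37 \left(-135 + x\right)}{38 x}$ ($q{\left(x \right)} = \frac{-135 + x}{x + x \frac{1}{37}} = \frac{-135 + x}{x + \frac{x}{37}} = \frac{-135 + x}{\frac{38}{37} x} = \left(-135 + x\right) \frac{37}{38 x} = \frac{37 \left(-135 + x\right)}{38 x}$)
$y{\left(d,s \right)} = \frac{9}{5} - \frac{s}{5}$ ($y{\left(d,s \right)} = 3 + \frac{-6 - s}{5} = 3 - \left(\frac{6}{5} + \frac{s}{5}\right) = \frac{9}{5} - \frac{s}{5}$)
$t{\left(G,S \right)} = \frac{9}{5}$ ($t{\left(G,S \right)} = \frac{9}{5} - 0 = \frac{9}{5} + 0 = \frac{9}{5}$)
$\sqrt{\frac{q{\left(138 \right)}}{40543} + t{\left(n{\left(-7,-4 \right)},93 \right)}} = \sqrt{\frac{\frac{37}{38} \cdot \frac{1}{138} \left(-135 + 138\right)}{40543} + \frac{9}{5}} = \sqrt{\frac{37}{38} \cdot \frac{1}{138} \cdot 3 \cdot \frac{1}{40543} + \frac{9}{5}} = \sqrt{\frac{37}{1748} \cdot \frac{1}{40543} + \frac{9}{5}} = \sqrt{\frac{37}{70869164} + \frac{9}{5}} = \sqrt{\frac{637822661}{354345820}} = \frac{7 \sqrt{1153111192992995}}{177172910}$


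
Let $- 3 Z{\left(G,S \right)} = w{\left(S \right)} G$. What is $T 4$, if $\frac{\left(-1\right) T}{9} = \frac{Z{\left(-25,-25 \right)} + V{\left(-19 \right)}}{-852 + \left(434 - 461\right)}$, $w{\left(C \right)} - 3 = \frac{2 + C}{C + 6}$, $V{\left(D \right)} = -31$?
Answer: $\frac{932}{5567} \approx 0.16742$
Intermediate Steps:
$w{\left(C \right)} = 3 + \frac{2 + C}{6 + C}$ ($w{\left(C \right)} = 3 + \frac{2 + C}{C + 6} = 3 + \frac{2 + C}{6 + C}$)
$Z{\left(G,S \right)} = - \frac{4 G \left(5 + S\right)}{3 \left(6 + S\right)}$ ($Z{\left(G,S \right)} = - \frac{\frac{4 \left(5 + S\right)}{6 + S} G}{3} = - \frac{4 G \frac{1}{6 + S} \left(5 + S\right)}{3} = - \frac{4 G \left(5 + S\right)}{3 \left(6 + S\right)}$)
$T = \frac{233}{5567}$ ($T = - 9 \frac{\left(-4\right) \left(-25\right) \frac{1}{18 + 3 \left(-25\right)} \left(5 - 25\right) - 31}{-852 + \left(434 - 461\right)} = - 9 \frac{\left(-4\right) \left(-25\right) \frac{1}{18 - 75} \left(-20\right) - 31}{-852 + \left(434 - 461\right)} = - 9 \frac{\left(-4\right) \left(-25\right) \frac{1}{-57} \left(-20\right) - 31}{-852 - 27} = - 9 \frac{\left(-4\right) \left(-25\right) \left(- \frac{1}{57}\right) \left(-20\right) - 31}{-879} = - 9 \left(\frac{2000}{57} - 31\right) \left(- \frac{1}{879}\right) = - 9 \cdot \frac{233}{57} \left(- \frac{1}{879}\right) = \left(-9\right) \left(- \frac{233}{50103}\right) = \frac{233}{5567} \approx 0.041854$)
$T 4 = \frac{233}{5567} \cdot 4 = \frac{932}{5567}$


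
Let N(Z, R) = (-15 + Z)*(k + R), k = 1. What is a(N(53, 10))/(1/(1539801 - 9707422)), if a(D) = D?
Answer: -3414065578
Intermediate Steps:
N(Z, R) = (1 + R)*(-15 + Z) (N(Z, R) = (-15 + Z)*(1 + R) = (1 + R)*(-15 + Z))
a(N(53, 10))/(1/(1539801 - 9707422)) = (-15 + 53 - 15*10 + 10*53)/(1/(1539801 - 9707422)) = (-15 + 53 - 150 + 530)/(1/(-8167621)) = 418/(-1/8167621) = 418*(-8167621) = -3414065578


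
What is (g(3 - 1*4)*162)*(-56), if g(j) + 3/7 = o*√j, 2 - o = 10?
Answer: 3888 + 72576*I ≈ 3888.0 + 72576.0*I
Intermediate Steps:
o = -8 (o = 2 - 1*10 = 2 - 10 = -8)
g(j) = -3/7 - 8*√j
(g(3 - 1*4)*162)*(-56) = ((-3/7 - 8*√(3 - 1*4))*162)*(-56) = ((-3/7 - 8*√(3 - 4))*162)*(-56) = ((-3/7 - 8*I)*162)*(-56) = (-486/7 - 1296*I)*(-56) = 3888 + 72576*I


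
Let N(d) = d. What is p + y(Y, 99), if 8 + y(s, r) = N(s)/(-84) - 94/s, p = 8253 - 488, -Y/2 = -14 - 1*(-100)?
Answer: 14013827/1806 ≈ 7759.6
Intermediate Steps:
Y = -172 (Y = -2*(-14 - 1*(-100)) = -2*(-14 + 100) = -2*86 = -172)
p = 7765
y(s, r) = -8 - 94/s - s/84 (y(s, r) = -8 + (s/(-84) - 94/s) = -8 + (s*(-1/84) - 94/s) = -8 + (-s/84 - 94/s) = -8 + (-94/s - s/84) = -8 - 94/s - s/84)
p + y(Y, 99) = 7765 + (-8 - 94/(-172) - 1/84*(-172)) = 7765 + (-8 - 94*(-1/172) + 43/21) = 7765 + (-8 + 47/86 + 43/21) = 7765 - 9763/1806 = 14013827/1806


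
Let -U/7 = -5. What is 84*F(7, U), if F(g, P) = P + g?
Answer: 3528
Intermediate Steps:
U = 35 (U = -7*(-5) = 35)
84*F(7, U) = 84*(35 + 7) = 84*42 = 3528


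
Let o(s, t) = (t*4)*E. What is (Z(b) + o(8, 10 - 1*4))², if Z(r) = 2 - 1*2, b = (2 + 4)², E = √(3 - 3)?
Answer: 0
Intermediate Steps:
E = 0 (E = √0 = 0)
o(s, t) = 0 (o(s, t) = (t*4)*0 = (4*t)*0 = 0)
b = 36 (b = 6² = 36)
Z(r) = 0 (Z(r) = 2 - 2 = 0)
(Z(b) + o(8, 10 - 1*4))² = (0 + 0)² = 0² = 0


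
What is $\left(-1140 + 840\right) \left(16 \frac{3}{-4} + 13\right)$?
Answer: $-300$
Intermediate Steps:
$\left(-1140 + 840\right) \left(16 \frac{3}{-4} + 13\right) = - 300 \left(16 \cdot 3 \left(- \frac{1}{4}\right) + 13\right) = - 300 \left(16 \left(- \frac{3}{4}\right) + 13\right) = - 300 \left(-12 + 13\right) = \left(-300\right) 1 = -300$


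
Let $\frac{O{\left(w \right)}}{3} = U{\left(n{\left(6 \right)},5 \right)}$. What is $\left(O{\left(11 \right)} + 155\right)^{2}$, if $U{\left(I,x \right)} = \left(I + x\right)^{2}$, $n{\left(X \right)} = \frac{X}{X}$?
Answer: $69169$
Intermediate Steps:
$n{\left(X \right)} = 1$
$O{\left(w \right)} = 108$ ($O{\left(w \right)} = 3 \left(1 + 5\right)^{2} = 3 \cdot 6^{2} = 3 \cdot 36 = 108$)
$\left(O{\left(11 \right)} + 155\right)^{2} = \left(108 + 155\right)^{2} = 263^{2} = 69169$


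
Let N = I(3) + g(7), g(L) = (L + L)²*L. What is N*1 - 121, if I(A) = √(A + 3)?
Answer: 1251 + √6 ≈ 1253.4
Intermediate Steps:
I(A) = √(3 + A)
g(L) = 4*L³ (g(L) = (2*L)²*L = (4*L²)*L = 4*L³)
N = 1372 + √6 (N = √(3 + 3) + 4*7³ = √6 + 4*343 = √6 + 1372 = 1372 + √6 ≈ 1374.4)
N*1 - 121 = (1372 + √6)*1 - 121 = (1372 + √6) - 121 = 1251 + √6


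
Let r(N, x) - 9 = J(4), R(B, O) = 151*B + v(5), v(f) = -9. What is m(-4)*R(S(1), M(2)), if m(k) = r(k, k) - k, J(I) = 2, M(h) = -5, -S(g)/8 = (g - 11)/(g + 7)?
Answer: 22515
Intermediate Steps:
S(g) = -8*(-11 + g)/(7 + g) (S(g) = -8*(g - 11)/(g + 7) = -8*(-11 + g)/(7 + g))
R(B, O) = -9 + 151*B (R(B, O) = 151*B - 9 = -9 + 151*B)
r(N, x) = 11 (r(N, x) = 9 + 2 = 11)
m(k) = 11 - k
m(-4)*R(S(1), M(2)) = (11 - 1*(-4))*(-9 + 151*(8*(11 - 1*1)/(7 + 1))) = (11 + 4)*(-9 + 151*(8*(11 - 1)/8)) = 15*(-9 + 151*(8*(⅛)*10)) = 15*(-9 + 151*10) = 15*(-9 + 1510) = 15*1501 = 22515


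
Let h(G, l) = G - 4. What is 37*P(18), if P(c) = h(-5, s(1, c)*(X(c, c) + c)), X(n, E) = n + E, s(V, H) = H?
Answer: -333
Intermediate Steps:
X(n, E) = E + n
h(G, l) = -4 + G
P(c) = -9 (P(c) = -4 - 5 = -9)
37*P(18) = 37*(-9) = -333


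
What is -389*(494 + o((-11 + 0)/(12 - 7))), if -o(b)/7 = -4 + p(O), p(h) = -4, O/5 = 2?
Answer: -213950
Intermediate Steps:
O = 10 (O = 5*2 = 10)
o(b) = 56 (o(b) = -7*(-4 - 4) = -7*(-8) = 56)
-389*(494 + o((-11 + 0)/(12 - 7))) = -389*(494 + 56) = -389*550 = -213950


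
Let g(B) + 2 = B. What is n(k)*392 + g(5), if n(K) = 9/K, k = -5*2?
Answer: -1749/5 ≈ -349.80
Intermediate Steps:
g(B) = -2 + B
k = -10
n(k)*392 + g(5) = (9/(-10))*392 + (-2 + 5) = (9*(-⅒))*392 + 3 = -9/10*392 + 3 = -1764/5 + 3 = -1749/5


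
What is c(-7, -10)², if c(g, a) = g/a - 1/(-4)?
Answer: 361/400 ≈ 0.90250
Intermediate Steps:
c(g, a) = ¼ + g/a (c(g, a) = g/a - 1*(-¼) = g/a + ¼ = ¼ + g/a)
c(-7, -10)² = ((-7 + (¼)*(-10))/(-10))² = (-(-7 - 5/2)/10)² = (-⅒*(-19/2))² = (19/20)² = 361/400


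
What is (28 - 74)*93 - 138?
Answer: -4416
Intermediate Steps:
(28 - 74)*93 - 138 = -46*93 - 138 = -4278 - 138 = -4416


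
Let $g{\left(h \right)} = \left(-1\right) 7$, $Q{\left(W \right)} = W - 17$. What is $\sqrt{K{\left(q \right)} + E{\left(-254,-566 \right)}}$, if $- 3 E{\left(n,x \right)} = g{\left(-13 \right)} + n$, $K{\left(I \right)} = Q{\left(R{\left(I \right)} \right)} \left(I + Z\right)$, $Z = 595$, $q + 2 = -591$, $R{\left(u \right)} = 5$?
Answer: $3 \sqrt{7} \approx 7.9373$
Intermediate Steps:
$q = -593$ ($q = -2 - 591 = -593$)
$Q{\left(W \right)} = -17 + W$
$K{\left(I \right)} = -7140 - 12 I$ ($K{\left(I \right)} = \left(-17 + 5\right) \left(I + 595\right) = - 12 \left(595 + I\right) = -7140 - 12 I$)
$g{\left(h \right)} = -7$
$E{\left(n,x \right)} = \frac{7}{3} - \frac{n}{3}$ ($E{\left(n,x \right)} = - \frac{-7 + n}{3} = \frac{7}{3} - \frac{n}{3}$)
$\sqrt{K{\left(q \right)} + E{\left(-254,-566 \right)}} = \sqrt{\left(-7140 - -7116\right) + \left(\frac{7}{3} - - \frac{254}{3}\right)} = \sqrt{\left(-7140 + 7116\right) + \left(\frac{7}{3} + \frac{254}{3}\right)} = \sqrt{-24 + 87} = \sqrt{63} = 3 \sqrt{7}$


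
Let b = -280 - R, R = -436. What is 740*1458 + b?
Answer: 1079076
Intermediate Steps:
b = 156 (b = -280 - 1*(-436) = -280 + 436 = 156)
740*1458 + b = 740*1458 + 156 = 1078920 + 156 = 1079076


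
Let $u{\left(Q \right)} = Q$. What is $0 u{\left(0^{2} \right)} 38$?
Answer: $0$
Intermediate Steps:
$0 u{\left(0^{2} \right)} 38 = 0 \cdot 0^{2} \cdot 38 = 0 \cdot 0 \cdot 38 = 0 \cdot 38 = 0$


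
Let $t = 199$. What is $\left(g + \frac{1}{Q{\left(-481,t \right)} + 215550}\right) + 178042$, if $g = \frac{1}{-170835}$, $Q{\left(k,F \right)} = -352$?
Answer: $\frac{6545420419409497}{36763350330} \approx 1.7804 \cdot 10^{5}$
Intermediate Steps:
$g = - \frac{1}{170835} \approx -5.8536 \cdot 10^{-6}$
$\left(g + \frac{1}{Q{\left(-481,t \right)} + 215550}\right) + 178042 = \left(- \frac{1}{170835} + \frac{1}{-352 + 215550}\right) + 178042 = \left(- \frac{1}{170835} + \frac{1}{215198}\right) + 178042 = - \frac{44363}{36763350330} + 178042 = \frac{6545420419409497}{36763350330}$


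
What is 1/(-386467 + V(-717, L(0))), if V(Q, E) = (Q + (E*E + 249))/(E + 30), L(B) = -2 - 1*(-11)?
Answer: -13/5024200 ≈ -2.5875e-6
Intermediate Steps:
L(B) = 9 (L(B) = -2 + 11 = 9)
V(Q, E) = (249 + Q + E**2)/(30 + E) (V(Q, E) = (Q + (E**2 + 249))/(30 + E) = (Q + (249 + E**2))/(30 + E) = (249 + Q + E**2)/(30 + E))
1/(-386467 + V(-717, L(0))) = 1/(-386467 + (249 - 717 + 9**2)/(30 + 9)) = 1/(-386467 + (249 - 717 + 81)/39) = 1/(-386467 + (1/39)*(-387)) = 1/(-386467 - 129/13) = 1/(-5024200/13) = -13/5024200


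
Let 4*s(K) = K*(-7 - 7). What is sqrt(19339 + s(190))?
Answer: sqrt(18674) ≈ 136.65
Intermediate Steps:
s(K) = -7*K/2 (s(K) = (K*(-7 - 7))/4 = (K*(-14))/4 = (-14*K)/4 = -7*K/2)
sqrt(19339 + s(190)) = sqrt(19339 - 7/2*190) = sqrt(19339 - 665) = sqrt(18674)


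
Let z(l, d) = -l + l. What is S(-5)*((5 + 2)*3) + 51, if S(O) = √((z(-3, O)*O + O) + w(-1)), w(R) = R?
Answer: 51 + 21*I*√6 ≈ 51.0 + 51.439*I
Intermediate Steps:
z(l, d) = 0
S(O) = √(-1 + O) (S(O) = √((0*O + O) - 1) = √((0 + O) - 1) = √(O - 1) = √(-1 + O))
S(-5)*((5 + 2)*3) + 51 = √(-1 - 5)*((5 + 2)*3) + 51 = √(-6)*(7*3) + 51 = (I*√6)*21 + 51 = 21*I*√6 + 51 = 51 + 21*I*√6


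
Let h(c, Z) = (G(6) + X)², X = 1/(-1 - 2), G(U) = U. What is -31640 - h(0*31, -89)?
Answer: -285049/9 ≈ -31672.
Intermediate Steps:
X = -⅓ (X = 1/(-3) = -⅓ ≈ -0.33333)
h(c, Z) = 289/9 (h(c, Z) = (6 - ⅓)² = (17/3)² = 289/9)
-31640 - h(0*31, -89) = -31640 - 1*289/9 = -31640 - 289/9 = -285049/9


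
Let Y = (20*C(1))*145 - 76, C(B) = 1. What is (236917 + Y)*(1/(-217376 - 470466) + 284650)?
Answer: 46939903367407559/687842 ≈ 6.8242e+10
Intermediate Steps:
Y = 2824 (Y = (20*1)*145 - 76 = 20*145 - 76 = 2900 - 76 = 2824)
(236917 + Y)*(1/(-217376 - 470466) + 284650) = (236917 + 2824)*(1/(-217376 - 470466) + 284650) = 239741*(1/(-687842) + 284650) = 239741*(-1/687842 + 284650) = 239741*(195794225299/687842) = 46939903367407559/687842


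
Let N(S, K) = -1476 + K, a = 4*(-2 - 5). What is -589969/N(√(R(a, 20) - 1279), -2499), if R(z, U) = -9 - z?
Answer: 589969/3975 ≈ 148.42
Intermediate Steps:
a = -28 (a = 4*(-7) = -28)
-589969/N(√(R(a, 20) - 1279), -2499) = -589969/(-1476 - 2499) = -589969/(-3975) = -589969*(-1/3975) = 589969/3975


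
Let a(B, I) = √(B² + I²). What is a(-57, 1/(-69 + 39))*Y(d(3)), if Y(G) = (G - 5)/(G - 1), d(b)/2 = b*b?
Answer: 1469*√229/510 ≈ 43.588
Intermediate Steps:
d(b) = 2*b² (d(b) = 2*(b*b) = 2*b²)
Y(G) = (-5 + G)/(-1 + G)
a(-57, 1/(-69 + 39))*Y(d(3)) = √((-57)² + (1/(-69 + 39))²)*((-5 + 2*3²)/(-1 + 2*3²)) = √(3249 + (1/(-30))²)*((-5 + 2*9)/(-1 + 2*9)) = √(3249 + (-1/30)²)*((-5 + 18)/(-1 + 18)) = √(3249 + 1/900)*(13/17) = √(2924101/900)*((1/17)*13) = (113*√229/30)*(13/17) = 1469*√229/510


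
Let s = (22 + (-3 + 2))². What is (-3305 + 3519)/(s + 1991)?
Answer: 107/1216 ≈ 0.087993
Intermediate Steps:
s = 441 (s = (22 - 1)² = 21² = 441)
(-3305 + 3519)/(s + 1991) = (-3305 + 3519)/(441 + 1991) = 214/2432 = 214*(1/2432) = 107/1216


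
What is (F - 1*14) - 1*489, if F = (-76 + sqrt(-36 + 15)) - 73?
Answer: -652 + I*sqrt(21) ≈ -652.0 + 4.5826*I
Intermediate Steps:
F = -149 + I*sqrt(21) (F = (-76 + sqrt(-21)) - 73 = (-76 + I*sqrt(21)) - 73 = -149 + I*sqrt(21) ≈ -149.0 + 4.5826*I)
(F - 1*14) - 1*489 = ((-149 + I*sqrt(21)) - 1*14) - 1*489 = ((-149 + I*sqrt(21)) - 14) - 489 = (-163 + I*sqrt(21)) - 489 = -652 + I*sqrt(21)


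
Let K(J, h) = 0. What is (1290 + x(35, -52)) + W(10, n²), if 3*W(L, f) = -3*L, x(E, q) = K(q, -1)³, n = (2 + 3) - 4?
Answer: 1280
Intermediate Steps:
n = 1 (n = 5 - 4 = 1)
x(E, q) = 0 (x(E, q) = 0³ = 0)
W(L, f) = -L (W(L, f) = (-3*L)/3 = -L)
(1290 + x(35, -52)) + W(10, n²) = (1290 + 0) - 1*10 = 1290 - 10 = 1280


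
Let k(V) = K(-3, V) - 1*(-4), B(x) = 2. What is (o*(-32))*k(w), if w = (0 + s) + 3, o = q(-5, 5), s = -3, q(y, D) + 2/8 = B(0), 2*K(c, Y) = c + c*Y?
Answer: -140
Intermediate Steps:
K(c, Y) = c/2 + Y*c/2 (K(c, Y) = (c + c*Y)/2 = (c + Y*c)/2 = c/2 + Y*c/2)
q(y, D) = 7/4 (q(y, D) = -1/4 + 2 = 7/4)
o = 7/4 ≈ 1.7500
w = 0 (w = (0 - 3) + 3 = -3 + 3 = 0)
k(V) = 5/2 - 3*V/2 (k(V) = (1/2)*(-3)*(1 + V) - 1*(-4) = (-3/2 - 3*V/2) + 4 = 5/2 - 3*V/2)
(o*(-32))*k(w) = ((7/4)*(-32))*(5/2 - 3/2*0) = -56*(5/2 + 0) = -56*5/2 = -140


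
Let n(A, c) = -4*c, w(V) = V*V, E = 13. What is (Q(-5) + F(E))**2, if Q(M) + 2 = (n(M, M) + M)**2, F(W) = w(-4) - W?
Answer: 51076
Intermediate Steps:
w(V) = V**2
F(W) = 16 - W (F(W) = (-4)**2 - W = 16 - W)
Q(M) = -2 + 9*M**2 (Q(M) = -2 + (-4*M + M)**2 = -2 + (-3*M)**2 = -2 + 9*M**2)
(Q(-5) + F(E))**2 = ((-2 + 9*(-5)**2) + (16 - 1*13))**2 = ((-2 + 9*25) + (16 - 13))**2 = ((-2 + 225) + 3)**2 = (223 + 3)**2 = 226**2 = 51076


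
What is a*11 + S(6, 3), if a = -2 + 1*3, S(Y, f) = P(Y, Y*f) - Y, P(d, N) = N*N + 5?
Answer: 334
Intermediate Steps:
P(d, N) = 5 + N² (P(d, N) = N² + 5 = 5 + N²)
S(Y, f) = 5 - Y + Y²*f² (S(Y, f) = (5 + (Y*f)²) - Y = (5 + Y²*f²) - Y = 5 - Y + Y²*f²)
a = 1 (a = -2 + 3 = 1)
a*11 + S(6, 3) = 1*11 + (5 - 1*6 + 6²*3²) = 11 + (5 - 6 + 36*9) = 11 + (5 - 6 + 324) = 11 + 323 = 334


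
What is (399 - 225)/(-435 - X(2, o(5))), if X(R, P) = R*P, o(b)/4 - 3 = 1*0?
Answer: -58/153 ≈ -0.37909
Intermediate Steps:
o(b) = 12 (o(b) = 12 + 4*(1*0) = 12 + 4*0 = 12 + 0 = 12)
X(R, P) = P*R
(399 - 225)/(-435 - X(2, o(5))) = (399 - 225)/(-435 - 12*2) = 174/(-435 - 1*24) = 174/(-435 - 24) = 174/(-459) = 174*(-1/459) = -58/153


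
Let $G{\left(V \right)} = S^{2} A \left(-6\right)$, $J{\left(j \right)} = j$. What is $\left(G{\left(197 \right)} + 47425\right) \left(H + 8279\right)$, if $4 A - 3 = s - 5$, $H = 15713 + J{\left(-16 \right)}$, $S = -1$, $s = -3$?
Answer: $1137241620$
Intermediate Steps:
$H = 15697$ ($H = 15713 - 16 = 15697$)
$A = - \frac{5}{4}$ ($A = \frac{3}{4} + \frac{-3 - 5}{4} = \frac{3}{4} + \frac{1}{4} \left(-8\right) = \frac{3}{4} - 2 = - \frac{5}{4} \approx -1.25$)
$G{\left(V \right)} = \frac{15}{2}$ ($G{\left(V \right)} = \left(-1\right)^{2} \left(- \frac{5}{4}\right) \left(-6\right) = 1 \left(- \frac{5}{4}\right) \left(-6\right) = \left(- \frac{5}{4}\right) \left(-6\right) = \frac{15}{2}$)
$\left(G{\left(197 \right)} + 47425\right) \left(H + 8279\right) = \left(\frac{15}{2} + 47425\right) \left(15697 + 8279\right) = \frac{94865}{2} \cdot 23976 = 1137241620$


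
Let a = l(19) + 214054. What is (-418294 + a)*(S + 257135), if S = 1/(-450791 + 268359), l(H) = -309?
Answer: -9595322472199131/182432 ≈ -5.2597e+10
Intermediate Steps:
a = 213745 (a = -309 + 214054 = 213745)
S = -1/182432 (S = 1/(-182432) = -1/182432 ≈ -5.4815e-6)
(-418294 + a)*(S + 257135) = (-418294 + 213745)*(-1/182432 + 257135) = -204549*46909652319/182432 = -9595322472199131/182432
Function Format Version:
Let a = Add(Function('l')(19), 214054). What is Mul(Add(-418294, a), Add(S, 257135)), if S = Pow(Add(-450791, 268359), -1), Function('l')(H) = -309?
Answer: Rational(-9595322472199131, 182432) ≈ -5.2597e+10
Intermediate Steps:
a = 213745 (a = Add(-309, 214054) = 213745)
S = Rational(-1, 182432) (S = Pow(-182432, -1) = Rational(-1, 182432) ≈ -5.4815e-6)
Mul(Add(-418294, a), Add(S, 257135)) = Mul(Add(-418294, 213745), Add(Rational(-1, 182432), 257135)) = Mul(-204549, Rational(46909652319, 182432)) = Rational(-9595322472199131, 182432)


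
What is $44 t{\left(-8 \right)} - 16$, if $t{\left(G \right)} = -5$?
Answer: $-236$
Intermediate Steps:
$44 t{\left(-8 \right)} - 16 = 44 \left(-5\right) - 16 = -220 - 16 = -236$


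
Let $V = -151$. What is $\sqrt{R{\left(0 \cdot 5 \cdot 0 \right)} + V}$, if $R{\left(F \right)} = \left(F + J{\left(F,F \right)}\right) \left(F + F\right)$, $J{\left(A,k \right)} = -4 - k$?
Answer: $i \sqrt{151} \approx 12.288 i$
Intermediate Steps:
$R{\left(F \right)} = - 8 F$ ($R{\left(F \right)} = \left(F - \left(4 + F\right)\right) \left(F + F\right) = - 4 \cdot 2 F = - 8 F$)
$\sqrt{R{\left(0 \cdot 5 \cdot 0 \right)} + V} = \sqrt{- 8 \cdot 0 \cdot 5 \cdot 0 - 151} = \sqrt{- 8 \cdot 0 \cdot 0 - 151} = \sqrt{\left(-8\right) 0 - 151} = \sqrt{0 - 151} = \sqrt{-151} = i \sqrt{151}$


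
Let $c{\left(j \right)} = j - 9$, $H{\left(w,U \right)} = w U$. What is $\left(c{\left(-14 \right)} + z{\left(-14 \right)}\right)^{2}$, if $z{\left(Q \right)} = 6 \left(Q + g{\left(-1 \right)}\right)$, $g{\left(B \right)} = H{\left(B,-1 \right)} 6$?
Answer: $5041$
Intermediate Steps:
$H{\left(w,U \right)} = U w$
$g{\left(B \right)} = - 6 B$ ($g{\left(B \right)} = - B 6 = - 6 B$)
$z{\left(Q \right)} = 36 + 6 Q$ ($z{\left(Q \right)} = 6 \left(Q - -6\right) = 6 \left(Q + 6\right) = 6 \left(6 + Q\right) = 36 + 6 Q$)
$c{\left(j \right)} = -9 + j$ ($c{\left(j \right)} = j - 9 = -9 + j$)
$\left(c{\left(-14 \right)} + z{\left(-14 \right)}\right)^{2} = \left(\left(-9 - 14\right) + \left(36 + 6 \left(-14\right)\right)\right)^{2} = \left(-23 + \left(36 - 84\right)\right)^{2} = \left(-23 - 48\right)^{2} = \left(-71\right)^{2} = 5041$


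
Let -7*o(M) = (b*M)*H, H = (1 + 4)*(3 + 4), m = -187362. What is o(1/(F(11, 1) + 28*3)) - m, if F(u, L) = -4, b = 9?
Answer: 2997783/16 ≈ 1.8736e+5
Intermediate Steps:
H = 35 (H = 5*7 = 35)
o(M) = -45*M (o(M) = -9*M*35/7 = -45*M)
o(1/(F(11, 1) + 28*3)) - m = -45/(-4 + 28*3) - 1*(-187362) = -45/(-4 + 84) + 187362 = -45/80 + 187362 = -45*1/80 + 187362 = -9/16 + 187362 = 2997783/16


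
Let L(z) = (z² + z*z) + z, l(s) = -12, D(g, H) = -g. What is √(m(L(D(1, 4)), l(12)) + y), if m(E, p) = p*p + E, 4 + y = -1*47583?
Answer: I*√47442 ≈ 217.81*I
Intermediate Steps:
y = -47587 (y = -4 - 1*47583 = -4 - 47583 = -47587)
L(z) = z + 2*z² (L(z) = (z² + z²) + z = 2*z² + z = z + 2*z²)
m(E, p) = E + p² (m(E, p) = p² + E = E + p²)
√(m(L(D(1, 4)), l(12)) + y) = √(((-1*1)*(1 + 2*(-1*1)) + (-12)²) - 47587) = √((-(1 + 2*(-1)) + 144) - 47587) = √((-(1 - 2) + 144) - 47587) = √((-1*(-1) + 144) - 47587) = √((1 + 144) - 47587) = √(145 - 47587) = √(-47442) = I*√47442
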